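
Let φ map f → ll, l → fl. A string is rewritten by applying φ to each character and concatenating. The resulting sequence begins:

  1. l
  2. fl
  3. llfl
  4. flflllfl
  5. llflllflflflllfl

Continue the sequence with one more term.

flflllflflflllflllflllflflflllfl

Replace each of the 16 characters of llflllflflflllfl in place — fl fl ll fl fl fl ll fl ll fl ll fl fl fl ll fl — and concatenate.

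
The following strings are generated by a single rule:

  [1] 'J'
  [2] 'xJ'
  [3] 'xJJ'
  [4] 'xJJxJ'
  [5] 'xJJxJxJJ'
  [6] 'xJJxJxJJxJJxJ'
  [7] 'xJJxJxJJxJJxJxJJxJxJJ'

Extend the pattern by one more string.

xJJxJxJJxJJxJxJJxJxJJxJJxJxJJxJJxJ

From term 3 onward, concatenate the last term with the second-to-last: xJ·J = xJJ, xJJ·xJ = xJJxJ, …
So term 8 is xJJxJxJJxJJxJxJJxJxJJ·xJJxJxJJxJJxJ.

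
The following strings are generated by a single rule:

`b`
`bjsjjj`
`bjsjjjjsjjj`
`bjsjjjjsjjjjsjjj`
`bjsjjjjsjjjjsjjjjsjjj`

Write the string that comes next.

The strings grow by a fixed suffix jsjjj each time.
Applying this once more to bjsjjjjsjjjjsjjjjsjjj:

bjsjjjjsjjjjsjjjjsjjjjsjjj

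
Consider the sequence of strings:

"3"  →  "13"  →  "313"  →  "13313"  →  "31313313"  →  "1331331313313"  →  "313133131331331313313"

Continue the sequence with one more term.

1331331313313313133131331331313313

From term 3 onward, concatenate the second-to-last term with the last: 3·13 = 313, 13·313 = 13313, …
The next term joins 1331331313313 and 313133131331331313313.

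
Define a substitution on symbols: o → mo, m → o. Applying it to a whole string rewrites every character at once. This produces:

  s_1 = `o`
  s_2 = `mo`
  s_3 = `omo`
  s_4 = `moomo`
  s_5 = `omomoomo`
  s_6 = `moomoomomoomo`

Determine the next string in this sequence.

Rewriting the 13 symbols of moomoomomoomo one by one yields o mo mo o mo mo o mo o mo mo o mo; concatenated:

omomoomomoomoomomoomo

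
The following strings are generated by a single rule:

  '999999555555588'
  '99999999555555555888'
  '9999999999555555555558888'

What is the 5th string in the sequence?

The n-th term is 2n+2 9's then 2n+3 5's then n 8's, where the shown terms are n = 2, 3, 4.
For term 5, n = 6, so the run lengths are 14, 15, 6.

99999999999999555555555555555888888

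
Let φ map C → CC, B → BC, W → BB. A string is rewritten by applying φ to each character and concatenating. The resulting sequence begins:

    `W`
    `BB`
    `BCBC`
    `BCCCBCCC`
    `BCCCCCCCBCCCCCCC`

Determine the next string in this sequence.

BCCCCCCCCCCCCCCCBCCCCCCCCCCCCCCC

Replace each of the 16 characters of BCCCCCCCBCCCCCCC in place — BC CC CC CC CC CC CC CC BC CC CC CC CC CC CC CC — and concatenate.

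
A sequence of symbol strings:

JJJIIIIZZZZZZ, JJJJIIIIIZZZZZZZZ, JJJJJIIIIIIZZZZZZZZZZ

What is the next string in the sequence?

JJJJJJIIIIIIIZZZZZZZZZZZZ

The n-th term is n J's then n+1 I's then 2n Z's, where the shown terms are n = 3, 4, 5.
For the next term, n = 6, so the run lengths are 6, 7, 12.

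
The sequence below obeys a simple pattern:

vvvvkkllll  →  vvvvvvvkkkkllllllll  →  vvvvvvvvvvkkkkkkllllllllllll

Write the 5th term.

Term n consists of 3n+1 v's, followed by 2n k's, followed by 4n l's (n = 1, 2, …).
For term 5, n = 5, so the run lengths are 16, 10, 20.

vvvvvvvvvvvvvvvvkkkkkkkkkkllllllllllllllllllll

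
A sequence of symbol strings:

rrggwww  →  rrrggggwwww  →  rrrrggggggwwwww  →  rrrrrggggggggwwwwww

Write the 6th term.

rrrrrrrggggggggggggwwwwwwww

The n-th term is n+1 r's then 2n g's then n+2 w's (n = 1, 2, …).
Setting n = 6 gives 7, 12, 8 characters in each block.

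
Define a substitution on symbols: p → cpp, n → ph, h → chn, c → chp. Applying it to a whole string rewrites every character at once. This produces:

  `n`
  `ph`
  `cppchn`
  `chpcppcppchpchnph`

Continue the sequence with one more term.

chpchncppchpcppcppchpcppcppchpchncppchpchnphcppchn

Applying the rule to each of the 17 symbols of chpcppcppchpchnph gives the pieces chp chn cpp chp cpp cpp chp cpp cpp chp chn cpp chp chn ph cpp chn, which concatenate to the answer.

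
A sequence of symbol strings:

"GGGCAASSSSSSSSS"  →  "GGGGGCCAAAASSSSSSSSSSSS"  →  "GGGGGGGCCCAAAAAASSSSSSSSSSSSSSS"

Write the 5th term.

Term n consists of 2n-1 G's, followed by n-1 C's, followed by 2n-2 A's, followed by 3n+3 S's, where the shown terms are n = 2, 3, 4.
For term 5, n = 6, so the run lengths are 11, 5, 10, 21.

GGGGGGGGGGGCCCCCAAAAAAAAAASSSSSSSSSSSSSSSSSSSSS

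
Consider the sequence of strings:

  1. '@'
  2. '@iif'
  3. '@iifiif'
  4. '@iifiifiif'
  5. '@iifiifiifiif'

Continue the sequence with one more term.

The strings grow by a fixed suffix iif each time.
So the next term is @iifiifiifiif·iif.

@iifiifiifiifiif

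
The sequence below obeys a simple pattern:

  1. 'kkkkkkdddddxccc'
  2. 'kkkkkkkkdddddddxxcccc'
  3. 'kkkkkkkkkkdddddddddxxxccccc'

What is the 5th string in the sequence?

kkkkkkkkkkkkkkdddddddddddddxxxxxccccccc

Term n consists of 2n k's, followed by 2n-1 d's, followed by n-2 x's, followed by n c's, where the shown terms are n = 3, 4, 5.
At n = 7 the blocks have lengths 14, 13, 5, 7.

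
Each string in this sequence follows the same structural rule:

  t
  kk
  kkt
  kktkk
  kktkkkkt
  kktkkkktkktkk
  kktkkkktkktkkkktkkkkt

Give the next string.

kktkkkktkktkkkktkkkktkktkkkktkktkk

Each term (from the third on) is the previous term followed by the one before it: term 3 = kk·t = kkt.
Continuing: kktkkkktkktkkkktkkkkt · kktkkkktkktkk gives term 8.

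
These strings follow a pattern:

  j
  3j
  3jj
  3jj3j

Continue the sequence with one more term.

Each term (from the third on) is the previous term followed by the one before it: term 3 = 3j·j = 3jj.
The next term joins 3jj3j and 3jj.

3jj3j3jj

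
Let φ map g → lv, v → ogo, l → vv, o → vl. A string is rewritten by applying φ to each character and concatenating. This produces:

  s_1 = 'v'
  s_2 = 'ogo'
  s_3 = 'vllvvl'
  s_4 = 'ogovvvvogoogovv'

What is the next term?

Replace each of the 15 characters of ogovvvvogoogovv in place — vl lv vl ogo ogo ogo ogo vl lv vl vl lv vl ogo ogo — and concatenate.

vllvvlogoogoogoogovllvvlvllvvlogoogo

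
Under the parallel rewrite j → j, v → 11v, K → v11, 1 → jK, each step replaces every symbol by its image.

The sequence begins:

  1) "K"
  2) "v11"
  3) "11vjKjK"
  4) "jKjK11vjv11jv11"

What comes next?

Rewriting the 15 symbols of jKjK11vjv11jv11 one by one yields j v11 j v11 jK jK 11v j 11v jK jK j 11v jK jK; concatenated:

jv11jv11jKjK11vj11vjKjKj11vjKjK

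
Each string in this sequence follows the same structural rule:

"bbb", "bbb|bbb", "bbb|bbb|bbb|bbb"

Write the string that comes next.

Every step duplicates the string with '|' between the halves.
So the next term is two copies of bbb|bbb|bbb|bbb with '|' between the halves.

bbb|bbb|bbb|bbb|bbb|bbb|bbb|bbb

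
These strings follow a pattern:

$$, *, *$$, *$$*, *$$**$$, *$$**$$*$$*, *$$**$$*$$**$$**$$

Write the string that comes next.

This is a Fibonacci-style word recurrence s(k) = s(k−1)·s(k−2): e.g. *·$$ = *$$.
The next term joins *$$**$$*$$**$$**$$ and *$$**$$*$$*.

*$$**$$*$$**$$**$$*$$**$$*$$*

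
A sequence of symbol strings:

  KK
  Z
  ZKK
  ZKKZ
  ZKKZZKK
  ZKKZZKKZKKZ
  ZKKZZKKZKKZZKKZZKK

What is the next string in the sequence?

ZKKZZKKZKKZZKKZZKKZKKZZKKZKKZ

Each term (from the third on) is the previous term followed by the one before it: term 3 = Z·KK = ZKK.
Continuing: ZKKZZKKZKKZZKKZZKK · ZKKZZKKZKKZ gives term 8.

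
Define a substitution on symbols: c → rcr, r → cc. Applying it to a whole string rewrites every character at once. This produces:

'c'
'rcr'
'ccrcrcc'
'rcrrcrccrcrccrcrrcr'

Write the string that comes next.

Replace each of the 19 characters of rcrrcrccrcrccrcrrcr in place — cc rcr cc cc rcr cc rcr rcr cc rcr cc rcr rcr cc rcr cc cc rcr cc — and concatenate.

ccrcrccccrcrccrcrrcrccrcrccrcrrcrccrcrccccrcrcc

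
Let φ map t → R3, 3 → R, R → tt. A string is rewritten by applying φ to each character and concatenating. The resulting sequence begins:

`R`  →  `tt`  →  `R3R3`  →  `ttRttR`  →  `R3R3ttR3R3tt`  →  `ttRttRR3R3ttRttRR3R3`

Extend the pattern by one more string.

Applying the rule to each of the 20 symbols of ttRttRR3R3ttRttRR3R3 gives the pieces R3 R3 tt R3 R3 tt tt R tt R R3 R3 tt R3 R3 tt tt R tt R, which concatenate to the answer.

R3R3ttR3R3ttttRttRR3R3ttR3R3ttttRttR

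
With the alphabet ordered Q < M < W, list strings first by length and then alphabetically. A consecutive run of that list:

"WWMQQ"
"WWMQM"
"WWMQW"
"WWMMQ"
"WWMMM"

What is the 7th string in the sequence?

Stepping forward 2 times from WWMMM: WWMMM → WWMMW, then the target.

WWMWQ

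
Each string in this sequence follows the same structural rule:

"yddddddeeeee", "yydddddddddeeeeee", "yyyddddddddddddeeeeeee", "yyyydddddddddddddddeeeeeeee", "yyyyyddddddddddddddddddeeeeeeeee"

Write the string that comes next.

yyyyyydddddddddddddddddddddeeeeeeeeee

Each string has the form y^{n-1} d^{3n} e^{n+3}, where the shown terms are n = 2, 3, 4, 5, 6.
Setting n = 7 gives 6, 21, 10 characters in each block.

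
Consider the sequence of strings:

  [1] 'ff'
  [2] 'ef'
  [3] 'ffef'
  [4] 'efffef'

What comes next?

ffefefffef

Each term (from the third on) is the two preceding terms concatenated in order: term 3 = ff·ef = ffef.
Continuing: ffef · efffef gives term 5.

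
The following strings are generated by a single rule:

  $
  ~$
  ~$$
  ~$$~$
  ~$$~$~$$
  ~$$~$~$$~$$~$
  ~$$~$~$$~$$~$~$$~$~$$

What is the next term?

Each term (from the third on) is the previous term followed by the one before it: term 3 = ~$·$ = ~$$.
So term 8 is ~$$~$~$$~$$~$~$$~$~$$·~$$~$~$$~$$~$.

~$$~$~$$~$$~$~$$~$~$$~$$~$~$$~$$~$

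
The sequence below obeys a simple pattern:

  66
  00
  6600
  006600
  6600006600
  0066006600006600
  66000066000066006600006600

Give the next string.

006600660000660066000066000066006600006600

From term 3 onward, concatenate the second-to-last term with the last: 66·00 = 6600, 00·6600 = 006600, …
The next term joins 0066006600006600 and 66000066000066006600006600.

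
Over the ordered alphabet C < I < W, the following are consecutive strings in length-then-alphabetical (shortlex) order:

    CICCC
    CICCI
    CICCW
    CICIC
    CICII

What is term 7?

Advancing 2 positions from CICII through CICII → CICIW reaches term 7.

CICWC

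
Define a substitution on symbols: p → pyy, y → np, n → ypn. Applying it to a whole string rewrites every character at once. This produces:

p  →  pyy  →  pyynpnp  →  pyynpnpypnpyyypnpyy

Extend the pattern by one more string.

Applying the rule to each of the 19 symbols of pyynpnpypnpyyypnpyy gives the pieces pyy np np ypn pyy ypn pyy np pyy ypn pyy np np np pyy ypn pyy np np, which concatenate to the answer.

pyynpnpypnpyyypnpyynppyyypnpyynpnpnppyyypnpyynpnp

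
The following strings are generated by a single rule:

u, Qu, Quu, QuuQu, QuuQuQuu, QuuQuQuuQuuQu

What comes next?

QuuQuQuuQuuQuQuuQuQuu

This is a Fibonacci-style word recurrence s(k) = s(k−1)·s(k−2): e.g. Qu·u = Quu.
So term 7 is QuuQuQuuQuuQu·QuuQuQuu.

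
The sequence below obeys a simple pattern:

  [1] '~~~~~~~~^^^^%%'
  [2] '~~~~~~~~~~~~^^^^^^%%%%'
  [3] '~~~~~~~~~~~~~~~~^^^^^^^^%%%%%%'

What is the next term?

~~~~~~~~~~~~~~~~~~~~^^^^^^^^^^%%%%%%%%

Each string has the form ~^{4n} ^^{2n} %^{2n-2}, where the shown terms are n = 2, 3, 4.
For the next term, n = 5, so the run lengths are 20, 10, 8.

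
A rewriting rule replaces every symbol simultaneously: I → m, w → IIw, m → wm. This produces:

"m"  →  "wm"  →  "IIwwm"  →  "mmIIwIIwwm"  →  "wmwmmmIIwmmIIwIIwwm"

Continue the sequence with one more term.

IIwwmIIwwmwmwmmmIIwwmwmmmIIwmmIIwIIwwm

φ(wmwmmmIIwmmIIwIIwwm) expands symbol-by-symbol to IIw wm IIw wm wm wm m m IIw wm wm m m IIw m m IIw IIw wm; joining the 19 pieces gives the next term.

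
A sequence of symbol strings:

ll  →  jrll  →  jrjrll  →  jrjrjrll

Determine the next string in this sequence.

jrjrjrjrll

Every step adds jr at the front: s(k+1) = jr·s(k).
One more step from jrjrjrll gives the answer.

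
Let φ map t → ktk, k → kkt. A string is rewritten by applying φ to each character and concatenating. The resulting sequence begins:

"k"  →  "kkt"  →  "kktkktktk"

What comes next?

Rewriting each symbol of kktkktktk: k→kkt, k→kkt, t→ktk, k→kkt, k→kkt, t→ktk, k→kkt, t→ktk, k→kkt, which concatenates to kkt kkt ktk kkt kkt ktk kkt ktk kkt.

kktkktktkkktkktktkkktktkkkt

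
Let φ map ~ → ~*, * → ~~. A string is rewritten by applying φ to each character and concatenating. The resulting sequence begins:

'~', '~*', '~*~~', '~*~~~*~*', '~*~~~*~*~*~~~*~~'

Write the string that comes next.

Rewriting the 16 symbols of ~*~~~*~*~*~~~*~~ one by one yields ~* ~~ ~* ~* ~* ~~ ~* ~~ ~* ~~ ~* ~* ~* ~~ ~* ~*; concatenated:

~*~~~*~*~*~~~*~~~*~~~*~*~*~~~*~*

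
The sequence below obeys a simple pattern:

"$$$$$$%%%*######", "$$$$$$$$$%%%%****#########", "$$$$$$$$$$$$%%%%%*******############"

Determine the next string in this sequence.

Reading off run lengths: $ runs 6, 9, 12; % runs 3, 4, 5; * runs 1, 4, 7; # runs 6, 9, 12 — each is linear in n (n = 1, 2, …).
Setting n = 4 gives 15, 6, 10, 15 characters in each block.

$$$$$$$$$$$$$$$%%%%%%**********###############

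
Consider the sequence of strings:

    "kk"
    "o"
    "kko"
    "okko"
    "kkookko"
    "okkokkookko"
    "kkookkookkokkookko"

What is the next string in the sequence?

okkokkookkokkookkookkokkookko

Each term (from the third on) is the two preceding terms concatenated in order: term 3 = kk·o = kko.
Continuing: okkokkookko · kkookkookkokkookko gives term 8.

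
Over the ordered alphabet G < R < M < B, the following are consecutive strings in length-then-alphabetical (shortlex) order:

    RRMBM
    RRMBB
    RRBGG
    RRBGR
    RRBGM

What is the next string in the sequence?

Treat RRBGM as a base-4 numeral over the given alphabet and add one, carrying through any trailing B's.

RRBGB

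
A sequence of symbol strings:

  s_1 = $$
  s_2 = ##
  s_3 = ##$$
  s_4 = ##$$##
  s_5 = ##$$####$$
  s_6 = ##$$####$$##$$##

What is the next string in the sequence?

This is a Fibonacci-style word recurrence s(k) = s(k−1)·s(k−2): e.g. ##·$$ = ##$$.
Continuing: ##$$####$$##$$## · ##$$####$$ gives term 7.

##$$####$$##$$####$$####$$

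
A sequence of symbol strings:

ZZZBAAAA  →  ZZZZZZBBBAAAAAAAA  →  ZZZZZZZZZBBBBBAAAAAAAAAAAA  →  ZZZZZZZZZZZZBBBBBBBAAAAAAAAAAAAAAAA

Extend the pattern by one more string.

Reading off run lengths: Z runs 3, 6, 9, 12; B runs 1, 3, 5, 7; A runs 4, 8, 12, 16 — each is linear in n (n = 1, 2, …).
Setting n = 5 gives 15, 9, 20 characters in each block.

ZZZZZZZZZZZZZZZBBBBBBBBBAAAAAAAAAAAAAAAAAAAA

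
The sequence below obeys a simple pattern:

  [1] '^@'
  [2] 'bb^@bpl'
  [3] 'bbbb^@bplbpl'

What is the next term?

s(k+1) = bb·s(k)·bpl, so each term gains bb as a prefix and bpl as a suffix.
Applying this once more to bbbb^@bplbpl:

bbbbbb^@bplbplbpl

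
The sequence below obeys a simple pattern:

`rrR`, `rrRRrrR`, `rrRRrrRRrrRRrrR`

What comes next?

rrRRrrRRrrRRrrRRrrRRrrRRrrRRrrR

Every step duplicates the string with 'R' between the halves.
So the next term is two copies of rrRRrrRRrrRRrrR with 'R' between the halves.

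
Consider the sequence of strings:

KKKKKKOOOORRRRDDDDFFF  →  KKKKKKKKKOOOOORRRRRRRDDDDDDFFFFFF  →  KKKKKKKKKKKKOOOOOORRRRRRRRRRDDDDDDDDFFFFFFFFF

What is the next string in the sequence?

KKKKKKKKKKKKKKKOOOOOOORRRRRRRRRRRRRDDDDDDDDDDFFFFFFFFFFFF

Reading off run lengths: K runs 6, 9, 12; O runs 4, 5, 6; R runs 4, 7, 10; D runs 4, 6, 8; F runs 3, 6, 9 — each is linear in n (n = 1, 2, …).
Setting n = 4 gives 15, 7, 13, 10, 12 characters in each block.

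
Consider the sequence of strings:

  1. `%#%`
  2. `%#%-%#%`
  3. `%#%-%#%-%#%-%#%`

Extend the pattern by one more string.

Every step duplicates the string with '-' between the halves.
Doubling %#%-%#%-%#%-%#% with '-' between the halves:

%#%-%#%-%#%-%#%-%#%-%#%-%#%-%#%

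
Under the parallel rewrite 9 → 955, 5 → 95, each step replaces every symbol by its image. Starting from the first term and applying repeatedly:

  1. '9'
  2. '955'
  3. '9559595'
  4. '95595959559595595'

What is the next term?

Rewriting the 17 symbols of 95595959559595595 one by one yields 955 95 95 955 95 955 95 955 95 95 955 95 955 95 95 955 95; concatenated:

95595959559595595955959595595955959595595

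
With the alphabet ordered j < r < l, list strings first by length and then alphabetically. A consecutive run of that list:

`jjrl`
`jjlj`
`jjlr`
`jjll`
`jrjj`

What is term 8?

jrrj

Stepping forward 3 times from jrjj: jrjj → jrjr → jrjl, then the target.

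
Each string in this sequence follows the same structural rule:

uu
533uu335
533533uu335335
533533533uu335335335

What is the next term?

Each term wraps the previous one in 533 on the left and 335 on the right.
Applying this once more to 533533533uu335335335:

533533533533uu335335335335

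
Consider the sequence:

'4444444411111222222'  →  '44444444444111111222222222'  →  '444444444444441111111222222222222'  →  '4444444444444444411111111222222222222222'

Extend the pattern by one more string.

44444444444444444444111111111222222222222222222

Reading off run lengths: 4 runs 8, 11, 14, 17; 1 runs 5, 6, 7, 8; 2 runs 6, 9, 12, 15 — each is linear in n, where the shown terms are n = 2, 3, 4, 5.
For the next term, n = 6, so the run lengths are 20, 9, 18.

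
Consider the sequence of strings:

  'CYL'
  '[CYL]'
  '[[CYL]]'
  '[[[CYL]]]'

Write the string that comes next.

Every step adds [ to the front and ] to the end of the previous string.
One more step from [[[CYL]]] gives the answer.

[[[[CYL]]]]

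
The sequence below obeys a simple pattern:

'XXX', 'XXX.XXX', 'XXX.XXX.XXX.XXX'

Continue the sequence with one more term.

XXX.XXX.XXX.XXX.XXX.XXX.XXX.XXX

Each string is two copies of the previous one joined by '.'.
One more doubling of XXX.XXX.XXX.XXX gives the answer.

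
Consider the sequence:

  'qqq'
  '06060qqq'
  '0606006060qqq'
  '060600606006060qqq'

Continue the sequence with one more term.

06060060600606006060qqq

Each term is the previous one with 06060 prepended.
One more step from 060600606006060qqq gives the answer.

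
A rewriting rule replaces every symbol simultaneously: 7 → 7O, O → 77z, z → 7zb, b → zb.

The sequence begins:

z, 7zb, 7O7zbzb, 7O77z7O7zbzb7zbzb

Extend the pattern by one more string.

7O77z7O7O7zb7O77z7O7zbzb7zbzb7O7zbzb7zbzb

Replace each of the 17 characters of 7O77z7O7zbzb7zbzb in place — 7O 77z 7O 7O 7zb 7O 77z 7O 7zb zb 7zb zb 7O 7zb zb 7zb zb — and concatenate.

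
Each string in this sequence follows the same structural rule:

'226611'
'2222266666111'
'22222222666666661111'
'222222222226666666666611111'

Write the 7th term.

222222222222222222226666666666666666666611111111

The n-th term is 3n-1 2's then 3n-1 6's then n+1 1's (n = 1, 2, …).
For term 7, n = 7, so the run lengths are 20, 20, 8.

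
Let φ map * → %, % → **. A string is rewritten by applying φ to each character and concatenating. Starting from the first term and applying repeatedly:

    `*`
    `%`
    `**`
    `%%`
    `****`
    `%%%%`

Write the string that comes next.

Rewriting each symbol of %%%%: %→**, %→**, %→**, %→**, which concatenates to ** ** ** **.

********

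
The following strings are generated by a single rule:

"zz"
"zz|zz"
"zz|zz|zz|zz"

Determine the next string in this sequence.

zz|zz|zz|zz|zz|zz|zz|zz

s(k+1) = s(k)·|·s(k) — each term doubles the last with '|' between the halves.
So the next term is two copies of zz|zz|zz|zz with '|' between the halves.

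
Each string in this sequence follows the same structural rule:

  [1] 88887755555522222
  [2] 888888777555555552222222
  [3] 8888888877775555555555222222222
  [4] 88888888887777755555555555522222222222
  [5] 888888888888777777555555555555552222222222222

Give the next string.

8888888888888877777775555555555555555222222222222222

Reading off run lengths: 8 runs 4, 6, 8, 10, 12; 7 runs 2, 3, 4, 5, 6; 5 runs 6, 8, 10, 12, 14; 2 runs 5, 7, 9, 11, 13 — each is linear in n, where the shown terms are n = 2, 3, 4, 5, 6.
Setting n = 7 gives 14, 7, 16, 15 characters in each block.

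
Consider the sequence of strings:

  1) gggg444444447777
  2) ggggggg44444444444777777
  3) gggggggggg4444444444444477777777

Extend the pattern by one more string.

ggggggggggggg444444444444444447777777777

Term n consists of 3n-2 g's, followed by 3n+2 4's, followed by 2n 7's, where the shown terms are n = 2, 3, 4.
Setting n = 5 gives 13, 17, 10 characters in each block.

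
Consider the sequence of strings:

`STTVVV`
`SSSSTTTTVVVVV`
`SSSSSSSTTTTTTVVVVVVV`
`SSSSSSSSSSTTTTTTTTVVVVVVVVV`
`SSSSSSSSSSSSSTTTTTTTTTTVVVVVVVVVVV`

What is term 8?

SSSSSSSSSSSSSSSSSSSSSSTTTTTTTTTTTTTTTTVVVVVVVVVVVVVVVVV

The n-th term is 3n-2 S's then 2n T's then 2n+1 V's (n = 1, 2, …).
At n = 8 the blocks have lengths 22, 16, 17.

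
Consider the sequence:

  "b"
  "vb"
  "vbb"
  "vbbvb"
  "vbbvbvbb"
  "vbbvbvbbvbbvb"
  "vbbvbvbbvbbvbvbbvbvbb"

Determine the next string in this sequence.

vbbvbvbbvbbvbvbbvbvbbvbbvbvbbvbbvb

Each term (from the third on) is the previous term followed by the one before it: term 3 = vb·b = vbb.
Continuing: vbbvbvbbvbbvbvbbvbvbb · vbbvbvbbvbbvb gives term 8.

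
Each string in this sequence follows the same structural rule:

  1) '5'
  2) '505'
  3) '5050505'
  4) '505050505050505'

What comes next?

5050505050505050505050505050505

Every step duplicates the string with '0' between the halves.
One more doubling of 505050505050505 gives the answer.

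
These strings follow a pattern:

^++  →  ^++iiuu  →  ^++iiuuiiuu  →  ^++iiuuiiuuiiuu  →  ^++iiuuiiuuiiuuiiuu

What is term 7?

^++iiuuiiuuiiuuiiuuiiuuiiuu

The strings grow by a fixed suffix iiuu each time.
From ^++iiuuiiuuiiuuiiuu, 2 further steps: ^++iiuuiiuuiiuuiiuu → ^++iiuuiiuuiiuuiiuuiiuu → (answer).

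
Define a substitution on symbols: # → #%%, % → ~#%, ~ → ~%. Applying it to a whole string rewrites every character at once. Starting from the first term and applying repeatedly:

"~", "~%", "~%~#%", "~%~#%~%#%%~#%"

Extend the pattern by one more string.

Replace each of the 13 characters of ~%~#%~%#%%~#% in place — ~% ~#% ~% #%% ~#% ~% ~#% #%% ~#% ~#% ~% #%% ~#% — and concatenate.

~%~#%~%#%%~#%~%~#%#%%~#%~#%~%#%%~#%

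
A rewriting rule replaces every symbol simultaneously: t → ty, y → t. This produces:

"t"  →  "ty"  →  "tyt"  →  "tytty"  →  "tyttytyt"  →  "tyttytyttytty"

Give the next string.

Applying the rule to each of the 13 symbols of tyttytyttytty gives the pieces ty t ty ty t ty t ty ty t ty ty t, which concatenate to the answer.

tyttytyttyttytyttytyt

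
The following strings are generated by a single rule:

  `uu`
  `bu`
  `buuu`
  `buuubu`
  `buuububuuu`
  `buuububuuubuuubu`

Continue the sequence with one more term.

buuububuuubuuububuuububuuu

From term 3 onward, concatenate the last term with the second-to-last: bu·uu = buuu, buuu·bu = buuubu, …
So term 7 is buuububuuubuuubu·buuububuuu.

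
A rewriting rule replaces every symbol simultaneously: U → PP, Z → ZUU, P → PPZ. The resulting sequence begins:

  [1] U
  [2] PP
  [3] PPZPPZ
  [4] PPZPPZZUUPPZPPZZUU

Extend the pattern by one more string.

Replace each of the 18 characters of PPZPPZZUUPPZPPZZUU in place — PPZ PPZ ZUU PPZ PPZ ZUU ZUU PP PP PPZ PPZ ZUU PPZ PPZ ZUU ZUU PP PP — and concatenate.

PPZPPZZUUPPZPPZZUUZUUPPPPPPZPPZZUUPPZPPZZUUZUUPPPP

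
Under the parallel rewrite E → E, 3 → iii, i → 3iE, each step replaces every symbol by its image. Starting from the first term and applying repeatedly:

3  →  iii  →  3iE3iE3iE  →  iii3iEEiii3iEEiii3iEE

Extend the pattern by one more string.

Replace each of the 21 characters of iii3iEEiii3iEEiii3iEE in place — 3iE 3iE 3iE iii 3iE E E 3iE 3iE 3iE iii 3iE E E 3iE 3iE 3iE iii 3iE E E — and concatenate.

3iE3iE3iEiii3iEEE3iE3iE3iEiii3iEEE3iE3iE3iEiii3iEEE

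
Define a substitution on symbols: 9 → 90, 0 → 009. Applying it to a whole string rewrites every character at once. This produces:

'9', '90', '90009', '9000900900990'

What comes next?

9000900900990009009900090099090009

Applying the rule to each of the 13 symbols of 9000900900990 gives the pieces 90 009 009 009 90 009 009 90 009 009 90 90 009, which concatenate to the answer.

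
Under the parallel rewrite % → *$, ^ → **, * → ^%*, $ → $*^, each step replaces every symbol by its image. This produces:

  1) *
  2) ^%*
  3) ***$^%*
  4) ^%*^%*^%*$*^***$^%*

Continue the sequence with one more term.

φ(^%*^%*^%*$*^***$^%*) expands symbol-by-symbol to ** *$ ^%* ** *$ ^%* ** *$ ^%* $*^ ^%* ** ^%* ^%* ^%* $*^ ** *$ ^%*; joining the 19 pieces gives the next term.

***$^%****$^%****$^%*$*^^%***^%*^%*^%*$*^***$^%*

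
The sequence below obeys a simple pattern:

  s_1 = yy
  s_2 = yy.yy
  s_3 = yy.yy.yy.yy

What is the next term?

Every step duplicates the string with '.' between the halves.
So the next term is two copies of yy.yy.yy.yy with '.' between the halves.

yy.yy.yy.yy.yy.yy.yy.yy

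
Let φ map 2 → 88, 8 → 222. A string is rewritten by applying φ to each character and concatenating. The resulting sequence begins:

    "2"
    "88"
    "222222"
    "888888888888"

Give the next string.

222222222222222222222222222222222222

Rewriting each symbol of 888888888888: 8→222, 8→222, 8→222, 8→222, 8→222, 8→222, 8→222, 8→222, 8→222, 8→222, 8→222, 8→222, which concatenates to 222 222 222 222 222 222 222 222 222 222 222 222.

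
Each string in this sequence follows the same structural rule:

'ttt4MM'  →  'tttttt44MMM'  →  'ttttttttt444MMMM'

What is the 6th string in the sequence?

Term n consists of 3n t's, followed by n 4's, followed by n+1 M's (n = 1, 2, …).
At n = 6 the blocks have lengths 18, 6, 7.

tttttttttttttttttt444444MMMMMMM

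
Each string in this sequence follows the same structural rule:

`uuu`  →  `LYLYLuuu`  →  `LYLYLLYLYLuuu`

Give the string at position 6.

LYLYLLYLYLLYLYLLYLYLLYLYLuuu

Every step adds LYLYL at the front: s(k+1) = LYLYL·s(k).
From LYLYLLYLYLuuu, 3 further steps: LYLYLLYLYLuuu → LYLYLLYLYLLYLYLuuu → LYLYLLYLYLLYLYLLYLYLuuu → (answer).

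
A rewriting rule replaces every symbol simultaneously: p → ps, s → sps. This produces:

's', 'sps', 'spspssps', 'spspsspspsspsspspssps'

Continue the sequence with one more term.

Replace each of the 21 characters of spspsspspsspsspspssps in place — sps ps sps ps sps sps ps sps ps sps sps ps sps sps ps sps ps sps sps ps sps — and concatenate.

spspsspspsspsspspsspspsspsspspsspsspspsspspsspsspspssps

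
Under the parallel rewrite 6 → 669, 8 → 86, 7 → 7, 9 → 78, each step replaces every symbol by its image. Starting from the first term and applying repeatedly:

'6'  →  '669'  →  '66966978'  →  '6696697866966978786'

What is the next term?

Applying the rule to each of the 19 symbols of 6696697866966978786 gives the pieces 669 669 78 669 669 78 7 86 669 669 78 669 669 78 7 86 7 86 669, which concatenate to the answer.

66966978669669787866696697866966978786786669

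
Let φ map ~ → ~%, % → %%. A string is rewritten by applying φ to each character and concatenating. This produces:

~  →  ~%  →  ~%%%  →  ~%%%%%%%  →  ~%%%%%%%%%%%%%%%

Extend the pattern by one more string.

~%%%%%%%%%%%%%%%%%%%%%%%%%%%%%%%

Applying the rule to each of the 16 symbols of ~%%%%%%%%%%%%%%% gives the pieces ~% %% %% %% %% %% %% %% %% %% %% %% %% %% %% %%, which concatenate to the answer.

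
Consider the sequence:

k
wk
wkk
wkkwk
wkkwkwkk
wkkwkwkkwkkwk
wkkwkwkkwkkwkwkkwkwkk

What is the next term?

wkkwkwkkwkkwkwkkwkwkkwkkwkwkkwkkwk

This is a Fibonacci-style word recurrence s(k) = s(k−1)·s(k−2): e.g. wk·k = wkk.
The next term joins wkkwkwkkwkkwkwkkwkwkk and wkkwkwkkwkkwk.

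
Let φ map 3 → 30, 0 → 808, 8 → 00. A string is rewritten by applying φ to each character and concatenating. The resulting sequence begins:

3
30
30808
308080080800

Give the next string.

Expanding 308080080800: 3→30, 0→808, 8→00, 0→808, 8→00, 0→808, 0→808, 8→00, 0→808, 8→00, 0→808, 0→808. Concatenated: 30 808 00 808 00 808 808 00 808 00 808 808.

3080800808008088080080800808808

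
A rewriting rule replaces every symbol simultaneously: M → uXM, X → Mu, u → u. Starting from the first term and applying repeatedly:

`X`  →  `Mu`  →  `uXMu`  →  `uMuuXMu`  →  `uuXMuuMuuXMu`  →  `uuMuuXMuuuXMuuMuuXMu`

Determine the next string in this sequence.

Applying the rule to each of the 20 symbols of uuMuuXMuuuXMuuMuuXMu gives the pieces u u uXM u u Mu uXM u u u Mu uXM u u uXM u u Mu uXM u, which concatenate to the answer.

uuuXMuuMuuXMuuuMuuXMuuuXMuuMuuXMu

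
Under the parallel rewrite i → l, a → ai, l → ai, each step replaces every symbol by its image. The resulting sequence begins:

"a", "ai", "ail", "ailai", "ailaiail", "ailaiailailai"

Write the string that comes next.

ailaiailailaiailaiail

Replace each of the 13 characters of ailaiailailai in place — ai l ai ai l ai l ai ai l ai ai l — and concatenate.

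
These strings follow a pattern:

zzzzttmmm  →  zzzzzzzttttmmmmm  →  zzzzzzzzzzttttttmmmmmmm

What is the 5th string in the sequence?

Each string has the form z^{3n+1} t^{2n} m^{2n+1} (n = 1, 2, …).
For term 5, n = 5, so the run lengths are 16, 10, 11.

zzzzzzzzzzzzzzzzttttttttttmmmmmmmmmmm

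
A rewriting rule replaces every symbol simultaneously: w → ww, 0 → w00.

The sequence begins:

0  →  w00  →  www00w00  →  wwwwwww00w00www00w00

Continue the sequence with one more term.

Rewriting the 20 symbols of wwwwwww00w00www00w00 one by one yields ww ww ww ww ww ww ww w00 w00 ww w00 w00 ww ww ww w00 w00 ww w00 w00; concatenated:

wwwwwwwwwwwwwww00w00www00w00wwwwwww00w00www00w00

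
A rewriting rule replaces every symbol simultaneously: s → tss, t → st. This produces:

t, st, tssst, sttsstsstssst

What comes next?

Applying the rule to each of the 13 symbols of sttsstsstssst gives the pieces tss st st tss tss st tss tss st tss tss tss st, which concatenate to the answer.

tssststtsstsssttsstsssttsstsstssst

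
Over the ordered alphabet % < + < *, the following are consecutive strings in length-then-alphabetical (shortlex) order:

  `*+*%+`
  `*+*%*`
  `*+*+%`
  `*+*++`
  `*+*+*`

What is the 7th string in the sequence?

*+**+

Stepping forward 2 times from *+*+*: *+*+* → *+**%, then the target.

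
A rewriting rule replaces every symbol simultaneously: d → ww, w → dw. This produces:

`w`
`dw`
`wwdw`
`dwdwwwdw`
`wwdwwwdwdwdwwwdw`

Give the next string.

Rewriting the 16 symbols of wwdwwwdwdwdwwwdw one by one yields dw dw ww dw dw dw ww dw ww dw ww dw dw dw ww dw; concatenated:

dwdwwwdwdwdwwwdwwwdwwwdwdwdwwwdw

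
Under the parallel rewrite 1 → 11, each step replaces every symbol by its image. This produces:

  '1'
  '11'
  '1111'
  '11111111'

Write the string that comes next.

Expanding 11111111: 1→11, 1→11, 1→11, 1→11, 1→11, 1→11, 1→11, 1→11. Concatenated: 11 11 11 11 11 11 11 11.

1111111111111111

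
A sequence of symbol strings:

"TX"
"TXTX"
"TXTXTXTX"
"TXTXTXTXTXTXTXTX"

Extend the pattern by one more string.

Every step duplicates the string.
Doubling TXTXTXTXTXTXTXTX:

TXTXTXTXTXTXTXTXTXTXTXTXTXTXTXTX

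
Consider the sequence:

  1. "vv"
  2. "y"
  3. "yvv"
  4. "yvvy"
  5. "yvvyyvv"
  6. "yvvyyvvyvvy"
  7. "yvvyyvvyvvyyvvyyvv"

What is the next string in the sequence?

yvvyyvvyvvyyvvyyvvyvvyyvvyvvy

This is a Fibonacci-style word recurrence s(k) = s(k−1)·s(k−2): e.g. y·vv = yvv.
Continuing: yvvyyvvyvvyyvvyyvv · yvvyyvvyvvy gives term 8.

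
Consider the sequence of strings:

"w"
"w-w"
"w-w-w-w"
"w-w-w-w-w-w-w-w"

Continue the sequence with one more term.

Every step duplicates the string with '-' between the halves.
Doubling w-w-w-w-w-w-w-w with '-' between the halves:

w-w-w-w-w-w-w-w-w-w-w-w-w-w-w-w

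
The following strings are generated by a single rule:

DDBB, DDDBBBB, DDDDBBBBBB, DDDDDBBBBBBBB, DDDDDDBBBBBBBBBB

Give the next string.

DDDDDDDBBBBBBBBBBBB

Reading off run lengths: D runs 2, 3, 4, 5, 6; B runs 2, 4, 6, 8, 10 — each is linear in n (n = 1, 2, …).
At n = 6 the blocks have lengths 7, 12.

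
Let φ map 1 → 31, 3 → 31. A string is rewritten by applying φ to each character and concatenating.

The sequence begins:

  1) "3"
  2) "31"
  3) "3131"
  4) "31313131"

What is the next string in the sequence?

Apply φ to 31313131 symbol by symbol: 3→31, 1→31, 3→31, 1→31, 3→31, 1→31, 3→31, 1→31; joined: 31 31 31 31 31 31 31 31.

3131313131313131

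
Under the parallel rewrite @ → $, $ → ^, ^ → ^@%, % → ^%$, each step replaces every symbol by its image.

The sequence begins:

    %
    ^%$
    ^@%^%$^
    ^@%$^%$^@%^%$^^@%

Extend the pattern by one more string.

Rewriting the 17 symbols of ^@%$^%$^@%^%$^^@% one by one yields ^@% $ ^%$ ^ ^@% ^%$ ^ ^@% $ ^%$ ^@% ^%$ ^ ^@% ^@% $ ^%$; concatenated:

^@%$^%$^^@%^%$^^@%$^%$^@%^%$^^@%^@%$^%$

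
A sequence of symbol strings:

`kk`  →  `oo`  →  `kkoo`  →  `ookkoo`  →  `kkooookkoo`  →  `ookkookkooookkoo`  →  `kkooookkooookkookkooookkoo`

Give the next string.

ookkookkooookkookkooookkooookkookkooookkoo

This is a Fibonacci-style word recurrence s(k) = s(k−2)·s(k−1): e.g. kk·oo = kkoo.
So term 8 is ookkookkooookkoo·kkooookkooookkookkooookkoo.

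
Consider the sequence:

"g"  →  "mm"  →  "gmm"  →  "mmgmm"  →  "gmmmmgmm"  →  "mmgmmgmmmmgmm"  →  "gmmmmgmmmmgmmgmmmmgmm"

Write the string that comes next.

mmgmmgmmmmgmmgmmmmgmmmmgmmgmmmmgmm

Each term (from the third on) is the two preceding terms concatenated in order: term 3 = g·mm = gmm.
Continuing: mmgmmgmmmmgmm · gmmmmgmmmmgmmgmmmmgmm gives term 8.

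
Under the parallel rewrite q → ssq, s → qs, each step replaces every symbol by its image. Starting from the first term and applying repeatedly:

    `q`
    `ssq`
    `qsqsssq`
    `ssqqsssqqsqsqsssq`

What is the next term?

Rewriting the 17 symbols of ssqqsssqqsqsqsssq one by one yields qs qs ssq ssq qs qs qs ssq ssq qs ssq qs ssq qs qs qs ssq; concatenated:

qsqsssqssqqsqsqsssqssqqsssqqsssqqsqsqsssq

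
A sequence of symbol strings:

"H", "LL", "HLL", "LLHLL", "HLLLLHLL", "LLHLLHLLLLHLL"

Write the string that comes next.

This is a Fibonacci-style word recurrence s(k) = s(k−2)·s(k−1): e.g. H·LL = HLL.
The next term joins HLLLLHLL and LLHLLHLLLLHLL.

HLLLLHLLLLHLLHLLLLHLL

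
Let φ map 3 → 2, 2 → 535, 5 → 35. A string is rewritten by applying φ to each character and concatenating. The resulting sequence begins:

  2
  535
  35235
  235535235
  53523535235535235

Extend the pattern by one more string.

3523553523523553523535235535235

Applying the rule to each of the 17 symbols of 53523535235535235 gives the pieces 35 2 35 535 2 35 2 35 535 2 35 35 2 35 535 2 35, which concatenate to the answer.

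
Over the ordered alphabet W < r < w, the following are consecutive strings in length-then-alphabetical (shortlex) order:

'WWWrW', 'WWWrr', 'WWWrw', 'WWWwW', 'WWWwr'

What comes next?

WWWww

Treat WWWwr as a base-3 numeral over the given alphabet and add one, carrying through any trailing w's.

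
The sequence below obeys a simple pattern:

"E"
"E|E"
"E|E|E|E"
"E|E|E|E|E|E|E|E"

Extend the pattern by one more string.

E|E|E|E|E|E|E|E|E|E|E|E|E|E|E|E

Each string is two copies of the previous one joined by '|'.
One more doubling of E|E|E|E|E|E|E|E gives the answer.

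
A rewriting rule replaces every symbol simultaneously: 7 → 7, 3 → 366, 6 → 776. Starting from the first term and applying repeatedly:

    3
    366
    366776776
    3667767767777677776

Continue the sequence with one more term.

Rewriting the 19 symbols of 3667767767777677776 one by one yields 366 776 776 7 7 776 7 7 776 7 7 7 7 776 7 7 7 7 776; concatenated:

366776776777767777677777767777776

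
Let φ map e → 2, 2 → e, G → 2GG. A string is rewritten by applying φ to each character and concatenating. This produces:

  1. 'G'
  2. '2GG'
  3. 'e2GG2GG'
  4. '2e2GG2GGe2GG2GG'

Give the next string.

Applying the rule to each of the 15 symbols of 2e2GG2GGe2GG2GG gives the pieces e 2 e 2GG 2GG e 2GG 2GG 2 e 2GG 2GG e 2GG 2GG, which concatenate to the answer.

e2e2GG2GGe2GG2GG2e2GG2GGe2GG2GG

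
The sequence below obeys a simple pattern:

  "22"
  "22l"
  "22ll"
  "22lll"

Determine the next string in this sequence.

Each term is the previous one with l appended.
Applying this once more to 22lll:

22llll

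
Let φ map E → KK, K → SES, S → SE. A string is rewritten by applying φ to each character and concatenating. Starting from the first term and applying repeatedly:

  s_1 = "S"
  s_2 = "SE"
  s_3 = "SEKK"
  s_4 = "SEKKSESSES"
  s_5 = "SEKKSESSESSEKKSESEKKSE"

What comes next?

Rewriting the 22 symbols of SEKKSESSESSEKKSESEKKSE one by one yields SE KK SES SES SE KK SE SE KK SE SE KK SES SES SE KK SE KK SES SES SE KK; concatenated:

SEKKSESSESSEKKSESEKKSESEKKSESSESSEKKSEKKSESSESSEKK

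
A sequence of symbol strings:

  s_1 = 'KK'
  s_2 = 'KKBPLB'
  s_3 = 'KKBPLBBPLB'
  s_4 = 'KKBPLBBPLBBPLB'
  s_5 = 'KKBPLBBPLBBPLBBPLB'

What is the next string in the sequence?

KKBPLBBPLBBPLBBPLBBPLB

The strings grow by a fixed suffix BPLB each time.
So the next term is KKBPLBBPLBBPLBBPLB·BPLB.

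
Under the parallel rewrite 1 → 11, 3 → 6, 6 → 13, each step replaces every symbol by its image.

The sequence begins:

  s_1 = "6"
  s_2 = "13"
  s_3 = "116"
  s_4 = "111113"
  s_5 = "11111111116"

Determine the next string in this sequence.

Rewriting each symbol of 11111111116: 1→11, 1→11, 1→11, 1→11, 1→11, 1→11, 1→11, 1→11, 1→11, 1→11, 6→13, which concatenates to 11 11 11 11 11 11 11 11 11 11 13.

1111111111111111111113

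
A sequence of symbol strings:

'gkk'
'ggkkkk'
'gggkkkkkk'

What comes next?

ggggkkkkkkkk

The n-th term is n g's then 2n k's (n = 1, 2, …).
At n = 4 the blocks have lengths 4, 8.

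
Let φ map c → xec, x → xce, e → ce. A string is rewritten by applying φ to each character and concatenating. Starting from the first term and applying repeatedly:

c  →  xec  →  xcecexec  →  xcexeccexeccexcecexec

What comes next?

Rewriting the 21 symbols of xcexeccexeccexcecexec one by one yields xce xec ce xce ce xec xec ce xce ce xec xec ce xce xec ce xec ce xce ce xec; concatenated:

xcexeccexcecexecxeccexcecexecxeccexcexeccexeccexcecexec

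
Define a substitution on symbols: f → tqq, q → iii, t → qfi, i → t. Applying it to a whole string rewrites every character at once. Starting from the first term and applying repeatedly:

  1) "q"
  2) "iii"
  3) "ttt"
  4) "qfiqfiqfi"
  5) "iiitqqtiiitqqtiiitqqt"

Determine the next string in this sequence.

tttqfiiiiiiiqfitttqfiiiiiiiqfitttqfiiiiiiiqfi

Replace each of the 21 characters of iiitqqtiiitqqtiiitqqt in place — t t t qfi iii iii qfi t t t qfi iii iii qfi t t t qfi iii iii qfi — and concatenate.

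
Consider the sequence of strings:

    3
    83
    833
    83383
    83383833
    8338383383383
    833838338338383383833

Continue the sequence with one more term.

This is a Fibonacci-style word recurrence s(k) = s(k−1)·s(k−2): e.g. 83·3 = 833.
So term 8 is 833838338338383383833·8338383383383.

8338383383383833838338338383383383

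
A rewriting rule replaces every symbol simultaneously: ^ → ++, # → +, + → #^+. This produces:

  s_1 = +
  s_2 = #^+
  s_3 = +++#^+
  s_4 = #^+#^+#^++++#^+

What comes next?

+++#^++++#^++++#^+#^+#^+#^++++#^+

Applying the rule to each of the 15 symbols of #^+#^+#^++++#^+ gives the pieces + ++ #^+ + ++ #^+ + ++ #^+ #^+ #^+ #^+ + ++ #^+, which concatenate to the answer.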